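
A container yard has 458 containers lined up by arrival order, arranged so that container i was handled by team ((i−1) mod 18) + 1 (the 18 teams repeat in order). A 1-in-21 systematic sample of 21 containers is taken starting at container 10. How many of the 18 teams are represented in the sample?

6

Consecutive selections differ by k = 21, so their team numbers differ by 21 mod 18 = 3.
gcd(21, 18) = 3, so the sample visits 18/3 = 6 distinct residues mod 18.
Start 10 is team 10; the teams hit are 1, 4, 7, 10, 13, 16.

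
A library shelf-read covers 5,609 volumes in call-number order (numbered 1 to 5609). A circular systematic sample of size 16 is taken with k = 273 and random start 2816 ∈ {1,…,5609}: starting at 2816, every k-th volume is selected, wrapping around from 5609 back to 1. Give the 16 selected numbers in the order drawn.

Selection 1: 2816
Selection 2: 2816 + 273 = 3089
Selection 3: 3089 + 273 = 3362
Selection 4: 3362 + 273 = 3635
Selection 5: 3635 + 273 = 3908
Selection 6: 3908 + 273 = 4181
Selection 7: 4181 + 273 = 4454
Selection 8: 4454 + 273 = 4727
Selection 9: 4727 + 273 = 5000
Selection 10: 5000 + 273 = 5273
Selection 11: 5273 + 273 = 5546
Selection 12: 5546 + 273 = 5819 → 5819 − 5609 = 210
Selection 13: 210 + 273 = 483
Selection 14: 483 + 273 = 756
Selection 15: 756 + 273 = 1029
Selection 16: 1029 + 273 = 1302

2816, 3089, 3362, 3635, 3908, 4181, 4454, 4727, 5000, 5273, 5546, 210, 483, 756, 1029, 1302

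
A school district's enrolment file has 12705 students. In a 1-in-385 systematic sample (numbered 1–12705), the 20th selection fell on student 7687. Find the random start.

k = 385
r = 7687 − (20−1)×385 = 7687 − 7315 = 372

372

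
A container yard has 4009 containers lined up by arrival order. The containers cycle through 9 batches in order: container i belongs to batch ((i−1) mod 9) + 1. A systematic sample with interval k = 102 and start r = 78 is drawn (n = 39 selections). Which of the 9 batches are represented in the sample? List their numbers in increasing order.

Consecutive selections differ by k = 102, so their batch numbers differ by 102 mod 9 = 3.
gcd(102, 9) = 3, so the sample visits 9/3 = 3 distinct residues mod 9.
Start 78 is batch 6; the batches hit are 3, 6, 9.

3, 6, 9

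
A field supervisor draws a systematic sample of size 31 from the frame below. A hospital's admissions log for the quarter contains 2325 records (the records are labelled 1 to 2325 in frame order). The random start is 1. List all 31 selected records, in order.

1, 76, 151, 226, 301, 376, 451, 526, 601, 676, 751, 826, 901, 976, 1051, 1126, 1201, 1276, 1351, 1426, 1501, 1576, 1651, 1726, 1801, 1876, 1951, 2026, 2101, 2176, 2251

k = N/n = 2325/31 = 75
record 1: 1
record 2: 1 + 75 = 76
record 3: 76 + 75 = 151
record 4: 151 + 75 = 226
record 5: 226 + 75 = 301
record 6: 301 + 75 = 376
record 7: 376 + 75 = 451
record 8: 451 + 75 = 526
record 9: 526 + 75 = 601
record 10: 601 + 75 = 676
record 11: 676 + 75 = 751
record 12: 751 + 75 = 826
record 13: 826 + 75 = 901
record 14: 901 + 75 = 976
record 15: 976 + 75 = 1051
record 16: 1051 + 75 = 1126
record 17: 1126 + 75 = 1201
record 18: 1201 + 75 = 1276
record 19: 1276 + 75 = 1351
record 20: 1351 + 75 = 1426
record 21: 1426 + 75 = 1501
record 22: 1501 + 75 = 1576
record 23: 1576 + 75 = 1651
record 24: 1651 + 75 = 1726
record 25: 1726 + 75 = 1801
record 26: 1801 + 75 = 1876
record 27: 1876 + 75 = 1951
record 28: 1951 + 75 = 2026
record 29: 2026 + 75 = 2101
record 30: 2101 + 75 = 2176
record 31: 2176 + 75 = 2251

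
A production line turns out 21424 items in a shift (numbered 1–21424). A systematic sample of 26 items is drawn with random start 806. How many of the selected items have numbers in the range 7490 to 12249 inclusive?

5

k = 21424/26 = 824
First selection ≥ 7490: 806 + ⌈(7490−806)/824⌉·824 = 806 + 9×824 = 8222
Last selection ≤ 12249: 806 + ⌊(12249−806)/824⌋·824 = 806 + 13×824 = 11518
Count = 13 − 9 + 1 = 5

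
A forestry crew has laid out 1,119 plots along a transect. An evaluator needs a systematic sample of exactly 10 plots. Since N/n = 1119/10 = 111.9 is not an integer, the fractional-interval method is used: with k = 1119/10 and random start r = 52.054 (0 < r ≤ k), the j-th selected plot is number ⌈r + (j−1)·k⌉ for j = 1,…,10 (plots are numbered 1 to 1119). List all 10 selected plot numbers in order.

j=1: r + 0k = 52.054 → ⌈·⌉ = 53
j=2: r + 1k = 163.954 → ⌈·⌉ = 164
j=3: r + 2k = 275.854 → ⌈·⌉ = 276
j=4: r + 3k = 387.754 → ⌈·⌉ = 388
j=5: r + 4k = 499.654 → ⌈·⌉ = 500
j=6: r + 5k = 611.554 → ⌈·⌉ = 612
j=7: r + 6k = 723.454 → ⌈·⌉ = 724
j=8: r + 7k = 835.354 → ⌈·⌉ = 836
j=9: r + 8k = 947.254 → ⌈·⌉ = 948
j=10: r + 9k = 1059.154 → ⌈·⌉ = 1060

53, 164, 276, 388, 500, 612, 724, 836, 948, 1060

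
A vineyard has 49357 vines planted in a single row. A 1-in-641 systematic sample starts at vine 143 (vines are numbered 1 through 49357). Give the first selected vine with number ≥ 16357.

16809

k = 641
Steps past start: ⌈(16357 − 143)/641⌉ = ⌈16214/641⌉ = 26
Selected vine: 143 + 26×641 = 16809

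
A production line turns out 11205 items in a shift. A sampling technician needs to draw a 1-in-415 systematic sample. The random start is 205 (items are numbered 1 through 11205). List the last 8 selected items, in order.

20th selection = 205 + 19×415 = 8090
21st: 8090 + 415 = 8505
22nd: 8505 + 415 = 8920
23rd: 8920 + 415 = 9335
24th: 9335 + 415 = 9750
25th: 9750 + 415 = 10165
26th: 10165 + 415 = 10580
27th: 10580 + 415 = 10995

8090, 8505, 8920, 9335, 9750, 10165, 10580, 10995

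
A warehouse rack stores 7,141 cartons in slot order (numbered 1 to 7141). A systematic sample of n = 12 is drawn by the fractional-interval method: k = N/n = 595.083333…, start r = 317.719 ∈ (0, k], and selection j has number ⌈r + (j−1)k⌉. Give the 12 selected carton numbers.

j=1: r + 0k = 317.719 → ⌈·⌉ = 318
j=2: r + 1k = 912.802333… → ⌈·⌉ = 913
j=3: r + 2k = 1507.885666… → ⌈·⌉ = 1508
j=4: r + 3k = 2102.969 → ⌈·⌉ = 2103
j=5: r + 4k = 2698.052333… → ⌈·⌉ = 2699
j=6: r + 5k = 3293.135666… → ⌈·⌉ = 3294
j=7: r + 6k = 3888.219 → ⌈·⌉ = 3889
j=8: r + 7k = 4483.302333… → ⌈·⌉ = 4484
j=9: r + 8k = 5078.385666… → ⌈·⌉ = 5079
j=10: r + 9k = 5673.469 → ⌈·⌉ = 5674
j=11: r + 10k = 6268.552333… → ⌈·⌉ = 6269
j=12: r + 11k = 6863.635666… → ⌈·⌉ = 6864

318, 913, 1508, 2103, 2699, 3294, 3889, 4484, 5079, 5674, 6269, 6864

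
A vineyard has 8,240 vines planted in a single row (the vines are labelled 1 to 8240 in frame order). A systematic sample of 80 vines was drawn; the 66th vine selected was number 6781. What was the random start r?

k = 8240/80 = 103
r = 6781 − (66−1)×103 = 6781 − 6695 = 86

86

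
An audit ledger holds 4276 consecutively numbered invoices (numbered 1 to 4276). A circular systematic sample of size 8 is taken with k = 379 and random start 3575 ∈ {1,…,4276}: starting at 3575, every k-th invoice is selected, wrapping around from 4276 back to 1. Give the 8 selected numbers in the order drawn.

3575, 3954, 57, 436, 815, 1194, 1573, 1952

Selection 1: 3575
Selection 2: 3575 + 379 = 3954
Selection 3: 3954 + 379 = 4333 → 4333 − 4276 = 57
Selection 4: 57 + 379 = 436
Selection 5: 436 + 379 = 815
Selection 6: 815 + 379 = 1194
Selection 7: 1194 + 379 = 1573
Selection 8: 1573 + 379 = 1952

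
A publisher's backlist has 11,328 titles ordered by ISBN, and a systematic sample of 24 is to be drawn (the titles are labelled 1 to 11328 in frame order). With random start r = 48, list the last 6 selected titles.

8544, 9016, 9488, 9960, 10432, 10904

k = N/n = 11328/24 = 472
19th selection = 48 + 18×472 = 8544
20th: 8544 + 472 = 9016
21st: 9016 + 472 = 9488
22nd: 9488 + 472 = 9960
23rd: 9960 + 472 = 10432
24th: 10432 + 472 = 10904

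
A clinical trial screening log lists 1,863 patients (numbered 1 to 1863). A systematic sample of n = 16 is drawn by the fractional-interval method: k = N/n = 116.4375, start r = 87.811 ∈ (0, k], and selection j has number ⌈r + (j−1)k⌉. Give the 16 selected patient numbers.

88, 205, 321, 438, 554, 670, 787, 903, 1020, 1136, 1253, 1369, 1486, 1602, 1718, 1835

j=1: r + 0k = 87.811 → ⌈·⌉ = 88
j=2: r + 1k = 204.2485 → ⌈·⌉ = 205
j=3: r + 2k = 320.686 → ⌈·⌉ = 321
j=4: r + 3k = 437.1235 → ⌈·⌉ = 438
j=5: r + 4k = 553.561 → ⌈·⌉ = 554
j=6: r + 5k = 669.9985 → ⌈·⌉ = 670
j=7: r + 6k = 786.436 → ⌈·⌉ = 787
j=8: r + 7k = 902.8735 → ⌈·⌉ = 903
j=9: r + 8k = 1019.311 → ⌈·⌉ = 1020
j=10: r + 9k = 1135.7485 → ⌈·⌉ = 1136
j=11: r + 10k = 1252.186 → ⌈·⌉ = 1253
j=12: r + 11k = 1368.6235 → ⌈·⌉ = 1369
j=13: r + 12k = 1485.061 → ⌈·⌉ = 1486
j=14: r + 13k = 1601.4985 → ⌈·⌉ = 1602
j=15: r + 14k = 1717.936 → ⌈·⌉ = 1718
j=16: r + 15k = 1834.3735 → ⌈·⌉ = 1835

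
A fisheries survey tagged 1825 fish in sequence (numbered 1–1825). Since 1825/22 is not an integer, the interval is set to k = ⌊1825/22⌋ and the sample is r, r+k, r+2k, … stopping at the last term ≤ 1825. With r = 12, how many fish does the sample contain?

k = ⌊1825/22⌋ = 82
Achieved size = ⌊(1825 − 12)/82⌋ + 1 = ⌊1813/82⌋ + 1 = 22 + 1 = 23
(last selection: 12 + 22×82 = 1816 ≤ 1825; next would be 1898 > 1825)

23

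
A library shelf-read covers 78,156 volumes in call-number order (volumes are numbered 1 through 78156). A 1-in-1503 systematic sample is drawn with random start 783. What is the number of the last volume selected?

k = 1503
52nd selection = r + (52−1)·k = 783 + 51×1503 = 783 + 76653 = 77436

77436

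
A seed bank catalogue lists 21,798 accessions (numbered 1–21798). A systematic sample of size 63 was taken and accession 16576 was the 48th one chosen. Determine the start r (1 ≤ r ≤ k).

314

k = 21798/63 = 346
r = 16576 − (48−1)×346 = 16576 − 16262 = 314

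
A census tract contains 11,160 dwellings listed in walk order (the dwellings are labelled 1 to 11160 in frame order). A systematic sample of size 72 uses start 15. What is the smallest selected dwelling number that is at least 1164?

1255

k = 11160/72 = 155
Steps past start: ⌈(1164 − 15)/155⌉ = ⌈1149/155⌉ = 8
Selected dwelling: 15 + 8×155 = 1255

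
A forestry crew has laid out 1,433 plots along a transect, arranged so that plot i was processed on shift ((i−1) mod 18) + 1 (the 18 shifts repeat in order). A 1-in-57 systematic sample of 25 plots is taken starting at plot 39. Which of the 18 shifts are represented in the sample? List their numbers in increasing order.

Consecutive selections differ by k = 57, so their shift numbers differ by 57 mod 18 = 3.
gcd(57, 18) = 3, so the sample visits 18/3 = 6 distinct residues mod 18.
Start 39 is shift 3; the shifts hit are 3, 6, 9, 12, 15, 18.

3, 6, 9, 12, 15, 18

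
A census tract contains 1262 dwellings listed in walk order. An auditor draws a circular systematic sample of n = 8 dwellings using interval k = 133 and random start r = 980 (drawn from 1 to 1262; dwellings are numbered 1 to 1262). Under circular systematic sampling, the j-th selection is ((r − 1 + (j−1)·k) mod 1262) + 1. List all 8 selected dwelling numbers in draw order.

980, 1113, 1246, 117, 250, 383, 516, 649

Selection 1: 980
Selection 2: 980 + 133 = 1113
Selection 3: 1113 + 133 = 1246
Selection 4: 1246 + 133 = 1379 → 1379 − 1262 = 117
Selection 5: 117 + 133 = 250
Selection 6: 250 + 133 = 383
Selection 7: 383 + 133 = 516
Selection 8: 516 + 133 = 649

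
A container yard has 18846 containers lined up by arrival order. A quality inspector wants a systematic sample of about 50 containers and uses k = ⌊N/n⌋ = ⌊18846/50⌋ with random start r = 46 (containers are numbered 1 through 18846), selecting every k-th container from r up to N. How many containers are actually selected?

51

k = ⌊18846/50⌋ = 376
Achieved size = ⌊(18846 − 46)/376⌋ + 1 = ⌊18800/376⌋ + 1 = 50 + 1 = 51
(last selection: 46 + 50×376 = 18846 ≤ 18846; next would be 19222 > 18846)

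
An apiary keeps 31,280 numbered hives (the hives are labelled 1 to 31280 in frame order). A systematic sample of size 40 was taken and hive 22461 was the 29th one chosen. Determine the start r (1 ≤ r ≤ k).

565

k = 31280/40 = 782
r = 22461 − (29−1)×782 = 22461 − 21896 = 565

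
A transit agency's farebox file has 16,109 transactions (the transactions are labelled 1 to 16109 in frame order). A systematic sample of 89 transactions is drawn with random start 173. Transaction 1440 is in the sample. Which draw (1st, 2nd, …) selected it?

k = 16109/89 = 181
position = (1440 − 173)/181 + 1 = 1267/181 + 1 = 7 + 1 = 8

8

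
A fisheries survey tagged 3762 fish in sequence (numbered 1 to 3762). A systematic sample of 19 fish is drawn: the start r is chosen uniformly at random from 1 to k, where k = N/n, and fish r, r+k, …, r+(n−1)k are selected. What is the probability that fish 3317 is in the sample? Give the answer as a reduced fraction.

1/198

k = 3762/19 = 198.
Fish 3317 is selected iff r ≡ 3317 (mod 198); exactly one such r in {1,…,198}.
Inclusion probability = 1/198.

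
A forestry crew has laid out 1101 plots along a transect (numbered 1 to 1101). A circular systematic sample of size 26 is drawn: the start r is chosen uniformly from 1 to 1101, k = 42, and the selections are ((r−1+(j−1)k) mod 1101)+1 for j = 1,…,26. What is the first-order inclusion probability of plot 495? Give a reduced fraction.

26/1101

For each position j, as r ranges over 1…1101 the j-th selection hits every plot exactly once, so plot 495 is selected for exactly 26 of the 1101 starts.
Inclusion probability = 26/1101.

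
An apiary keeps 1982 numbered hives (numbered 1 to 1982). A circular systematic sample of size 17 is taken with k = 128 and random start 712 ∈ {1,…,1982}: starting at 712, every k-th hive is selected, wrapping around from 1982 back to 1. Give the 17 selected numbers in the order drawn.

Selection 1: 712
Selection 2: 712 + 128 = 840
Selection 3: 840 + 128 = 968
Selection 4: 968 + 128 = 1096
Selection 5: 1096 + 128 = 1224
Selection 6: 1224 + 128 = 1352
Selection 7: 1352 + 128 = 1480
Selection 8: 1480 + 128 = 1608
Selection 9: 1608 + 128 = 1736
Selection 10: 1736 + 128 = 1864
Selection 11: 1864 + 128 = 1992 → 1992 − 1982 = 10
Selection 12: 10 + 128 = 138
Selection 13: 138 + 128 = 266
Selection 14: 266 + 128 = 394
Selection 15: 394 + 128 = 522
Selection 16: 522 + 128 = 650
Selection 17: 650 + 128 = 778

712, 840, 968, 1096, 1224, 1352, 1480, 1608, 1736, 1864, 10, 138, 266, 394, 522, 650, 778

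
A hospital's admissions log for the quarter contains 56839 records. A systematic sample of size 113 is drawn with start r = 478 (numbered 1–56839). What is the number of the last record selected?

56814

k = 56839/113 = 503
113th selection = r + (113−1)·k = 478 + 112×503 = 478 + 56336 = 56814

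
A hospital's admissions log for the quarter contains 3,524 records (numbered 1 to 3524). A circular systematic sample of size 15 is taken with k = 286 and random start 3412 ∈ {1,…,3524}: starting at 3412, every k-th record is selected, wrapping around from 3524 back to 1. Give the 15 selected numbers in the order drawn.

3412, 174, 460, 746, 1032, 1318, 1604, 1890, 2176, 2462, 2748, 3034, 3320, 82, 368

Selection 1: 3412
Selection 2: 3412 + 286 = 3698 → 3698 − 3524 = 174
Selection 3: 174 + 286 = 460
Selection 4: 460 + 286 = 746
Selection 5: 746 + 286 = 1032
Selection 6: 1032 + 286 = 1318
Selection 7: 1318 + 286 = 1604
Selection 8: 1604 + 286 = 1890
Selection 9: 1890 + 286 = 2176
Selection 10: 2176 + 286 = 2462
Selection 11: 2462 + 286 = 2748
Selection 12: 2748 + 286 = 3034
Selection 13: 3034 + 286 = 3320
Selection 14: 3320 + 286 = 3606 → 3606 − 3524 = 82
Selection 15: 82 + 286 = 368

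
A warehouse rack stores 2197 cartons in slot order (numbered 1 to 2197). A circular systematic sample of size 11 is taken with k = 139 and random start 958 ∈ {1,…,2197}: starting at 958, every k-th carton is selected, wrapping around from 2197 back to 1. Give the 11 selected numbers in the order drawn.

Selection 1: 958
Selection 2: 958 + 139 = 1097
Selection 3: 1097 + 139 = 1236
Selection 4: 1236 + 139 = 1375
Selection 5: 1375 + 139 = 1514
Selection 6: 1514 + 139 = 1653
Selection 7: 1653 + 139 = 1792
Selection 8: 1792 + 139 = 1931
Selection 9: 1931 + 139 = 2070
Selection 10: 2070 + 139 = 2209 → 2209 − 2197 = 12
Selection 11: 12 + 139 = 151

958, 1097, 1236, 1375, 1514, 1653, 1792, 1931, 2070, 12, 151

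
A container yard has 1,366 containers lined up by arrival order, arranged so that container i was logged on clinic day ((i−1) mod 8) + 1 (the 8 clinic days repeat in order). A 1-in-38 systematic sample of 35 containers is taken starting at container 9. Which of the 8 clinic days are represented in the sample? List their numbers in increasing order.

Consecutive selections differ by k = 38, so their clinic day numbers differ by 38 mod 8 = 6.
gcd(38, 8) = 2, so the sample visits 8/2 = 4 distinct residues mod 8.
Start 9 is clinic day 1; the clinic days hit are 1, 3, 5, 7.

1, 3, 5, 7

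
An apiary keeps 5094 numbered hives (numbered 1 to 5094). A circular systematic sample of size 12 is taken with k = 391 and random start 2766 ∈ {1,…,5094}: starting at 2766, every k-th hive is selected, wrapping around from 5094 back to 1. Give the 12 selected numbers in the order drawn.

2766, 3157, 3548, 3939, 4330, 4721, 18, 409, 800, 1191, 1582, 1973

Selection 1: 2766
Selection 2: 2766 + 391 = 3157
Selection 3: 3157 + 391 = 3548
Selection 4: 3548 + 391 = 3939
Selection 5: 3939 + 391 = 4330
Selection 6: 4330 + 391 = 4721
Selection 7: 4721 + 391 = 5112 → 5112 − 5094 = 18
Selection 8: 18 + 391 = 409
Selection 9: 409 + 391 = 800
Selection 10: 800 + 391 = 1191
Selection 11: 1191 + 391 = 1582
Selection 12: 1582 + 391 = 1973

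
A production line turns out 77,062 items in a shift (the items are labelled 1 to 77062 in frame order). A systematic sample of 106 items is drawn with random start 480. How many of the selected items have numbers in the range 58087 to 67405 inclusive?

k = 77062/106 = 727
First selection ≥ 58087: 480 + ⌈(58087−480)/727⌉·727 = 480 + 80×727 = 58640
Last selection ≤ 67405: 480 + ⌊(67405−480)/727⌋·727 = 480 + 92×727 = 67364
Count = 92 − 80 + 1 = 13

13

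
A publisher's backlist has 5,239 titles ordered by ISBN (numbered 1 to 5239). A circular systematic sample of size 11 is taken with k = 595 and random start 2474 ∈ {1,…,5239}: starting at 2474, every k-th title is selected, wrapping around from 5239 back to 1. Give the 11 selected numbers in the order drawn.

Selection 1: 2474
Selection 2: 2474 + 595 = 3069
Selection 3: 3069 + 595 = 3664
Selection 4: 3664 + 595 = 4259
Selection 5: 4259 + 595 = 4854
Selection 6: 4854 + 595 = 5449 → 5449 − 5239 = 210
Selection 7: 210 + 595 = 805
Selection 8: 805 + 595 = 1400
Selection 9: 1400 + 595 = 1995
Selection 10: 1995 + 595 = 2590
Selection 11: 2590 + 595 = 3185

2474, 3069, 3664, 4259, 4854, 210, 805, 1400, 1995, 2590, 3185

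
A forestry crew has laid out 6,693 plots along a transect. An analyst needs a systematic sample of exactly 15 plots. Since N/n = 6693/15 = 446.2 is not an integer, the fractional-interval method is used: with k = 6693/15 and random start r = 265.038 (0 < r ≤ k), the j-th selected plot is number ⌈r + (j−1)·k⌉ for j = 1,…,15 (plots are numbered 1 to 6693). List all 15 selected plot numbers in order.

j=1: r + 0k = 265.038 → ⌈·⌉ = 266
j=2: r + 1k = 711.238 → ⌈·⌉ = 712
j=3: r + 2k = 1157.438 → ⌈·⌉ = 1158
j=4: r + 3k = 1603.638 → ⌈·⌉ = 1604
j=5: r + 4k = 2049.838 → ⌈·⌉ = 2050
j=6: r + 5k = 2496.038 → ⌈·⌉ = 2497
j=7: r + 6k = 2942.238 → ⌈·⌉ = 2943
j=8: r + 7k = 3388.438 → ⌈·⌉ = 3389
j=9: r + 8k = 3834.638 → ⌈·⌉ = 3835
j=10: r + 9k = 4280.838 → ⌈·⌉ = 4281
j=11: r + 10k = 4727.038 → ⌈·⌉ = 4728
j=12: r + 11k = 5173.238 → ⌈·⌉ = 5174
j=13: r + 12k = 5619.438 → ⌈·⌉ = 5620
j=14: r + 13k = 6065.638 → ⌈·⌉ = 6066
j=15: r + 14k = 6511.838 → ⌈·⌉ = 6512

266, 712, 1158, 1604, 2050, 2497, 2943, 3389, 3835, 4281, 4728, 5174, 5620, 6066, 6512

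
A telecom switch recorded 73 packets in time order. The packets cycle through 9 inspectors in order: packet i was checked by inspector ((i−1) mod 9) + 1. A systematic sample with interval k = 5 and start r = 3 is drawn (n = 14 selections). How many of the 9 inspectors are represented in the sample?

Consecutive selections differ by k = 5, so their inspector numbers differ by 5 mod 9 = 5.
gcd(5, 9) = 1, so the sample visits 9/1 = 9 distinct residues mod 9.
Start 3 is inspector 3; the inspectors hit are 1, 2, 3, 4, 5, 6, 7, 8, 9.

9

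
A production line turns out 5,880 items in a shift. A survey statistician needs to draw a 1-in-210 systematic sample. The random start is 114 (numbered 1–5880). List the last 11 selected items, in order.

3684, 3894, 4104, 4314, 4524, 4734, 4944, 5154, 5364, 5574, 5784

18th selection = 114 + 17×210 = 3684
19th: 3684 + 210 = 3894
20th: 3894 + 210 = 4104
21st: 4104 + 210 = 4314
22nd: 4314 + 210 = 4524
23rd: 4524 + 210 = 4734
24th: 4734 + 210 = 4944
25th: 4944 + 210 = 5154
26th: 5154 + 210 = 5364
27th: 5364 + 210 = 5574
28th: 5574 + 210 = 5784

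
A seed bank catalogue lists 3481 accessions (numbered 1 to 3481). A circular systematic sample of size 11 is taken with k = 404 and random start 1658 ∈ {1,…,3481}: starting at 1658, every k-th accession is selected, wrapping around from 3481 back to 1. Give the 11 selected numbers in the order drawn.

1658, 2062, 2466, 2870, 3274, 197, 601, 1005, 1409, 1813, 2217

Selection 1: 1658
Selection 2: 1658 + 404 = 2062
Selection 3: 2062 + 404 = 2466
Selection 4: 2466 + 404 = 2870
Selection 5: 2870 + 404 = 3274
Selection 6: 3274 + 404 = 3678 → 3678 − 3481 = 197
Selection 7: 197 + 404 = 601
Selection 8: 601 + 404 = 1005
Selection 9: 1005 + 404 = 1409
Selection 10: 1409 + 404 = 1813
Selection 11: 1813 + 404 = 2217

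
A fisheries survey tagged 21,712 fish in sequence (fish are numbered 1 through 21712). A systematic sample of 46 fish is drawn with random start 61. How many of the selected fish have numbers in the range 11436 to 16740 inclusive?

k = 21712/46 = 472
First selection ≥ 11436: 61 + ⌈(11436−61)/472⌉·472 = 61 + 25×472 = 11861
Last selection ≤ 16740: 61 + ⌊(16740−61)/472⌋·472 = 61 + 35×472 = 16581
Count = 35 − 25 + 1 = 11

11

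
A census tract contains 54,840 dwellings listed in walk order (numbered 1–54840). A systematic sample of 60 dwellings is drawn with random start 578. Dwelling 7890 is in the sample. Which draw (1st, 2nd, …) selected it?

9

k = 54840/60 = 914
position = (7890 − 578)/914 + 1 = 7312/914 + 1 = 8 + 1 = 9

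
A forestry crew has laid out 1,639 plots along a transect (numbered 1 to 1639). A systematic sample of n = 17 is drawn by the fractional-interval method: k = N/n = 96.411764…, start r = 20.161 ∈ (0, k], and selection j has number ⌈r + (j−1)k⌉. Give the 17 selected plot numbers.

j=1: r + 0k = 20.161 → ⌈·⌉ = 21
j=2: r + 1k = 116.572764… → ⌈·⌉ = 117
j=3: r + 2k = 212.984529… → ⌈·⌉ = 213
j=4: r + 3k = 309.396294… → ⌈·⌉ = 310
j=5: r + 4k = 405.808058… → ⌈·⌉ = 406
j=6: r + 5k = 502.219823… → ⌈·⌉ = 503
j=7: r + 6k = 598.631588… → ⌈·⌉ = 599
j=8: r + 7k = 695.043352… → ⌈·⌉ = 696
j=9: r + 8k = 791.455117… → ⌈·⌉ = 792
j=10: r + 9k = 887.866882… → ⌈·⌉ = 888
j=11: r + 10k = 984.278647… → ⌈·⌉ = 985
j=12: r + 11k = 1080.690411… → ⌈·⌉ = 1081
j=13: r + 12k = 1177.102176… → ⌈·⌉ = 1178
j=14: r + 13k = 1273.513941… → ⌈·⌉ = 1274
j=15: r + 14k = 1369.925705… → ⌈·⌉ = 1370
j=16: r + 15k = 1466.337470… → ⌈·⌉ = 1467
j=17: r + 16k = 1562.749235… → ⌈·⌉ = 1563

21, 117, 213, 310, 406, 503, 599, 696, 792, 888, 985, 1081, 1178, 1274, 1370, 1467, 1563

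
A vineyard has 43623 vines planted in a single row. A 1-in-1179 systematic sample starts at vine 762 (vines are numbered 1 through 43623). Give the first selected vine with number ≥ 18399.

18447

k = 1179
Steps past start: ⌈(18399 − 762)/1179⌉ = ⌈17637/1179⌉ = 15
Selected vine: 762 + 15×1179 = 18447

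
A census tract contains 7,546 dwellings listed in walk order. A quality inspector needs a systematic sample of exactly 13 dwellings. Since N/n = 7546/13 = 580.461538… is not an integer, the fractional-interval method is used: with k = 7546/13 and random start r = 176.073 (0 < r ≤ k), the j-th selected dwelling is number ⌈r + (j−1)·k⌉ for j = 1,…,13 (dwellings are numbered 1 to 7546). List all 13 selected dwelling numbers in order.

j=1: r + 0k = 176.073 → ⌈·⌉ = 177
j=2: r + 1k = 756.534538… → ⌈·⌉ = 757
j=3: r + 2k = 1336.996076… → ⌈·⌉ = 1337
j=4: r + 3k = 1917.457615… → ⌈·⌉ = 1918
j=5: r + 4k = 2497.919153… → ⌈·⌉ = 2498
j=6: r + 5k = 3078.380692… → ⌈·⌉ = 3079
j=7: r + 6k = 3658.842230… → ⌈·⌉ = 3659
j=8: r + 7k = 4239.303769… → ⌈·⌉ = 4240
j=9: r + 8k = 4819.765307… → ⌈·⌉ = 4820
j=10: r + 9k = 5400.226846… → ⌈·⌉ = 5401
j=11: r + 10k = 5980.688384… → ⌈·⌉ = 5981
j=12: r + 11k = 6561.149923… → ⌈·⌉ = 6562
j=13: r + 12k = 7141.611461… → ⌈·⌉ = 7142

177, 757, 1337, 1918, 2498, 3079, 3659, 4240, 4820, 5401, 5981, 6562, 7142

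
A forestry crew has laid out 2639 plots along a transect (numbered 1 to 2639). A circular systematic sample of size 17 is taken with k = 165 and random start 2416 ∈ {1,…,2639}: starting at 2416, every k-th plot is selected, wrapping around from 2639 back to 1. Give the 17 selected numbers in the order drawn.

2416, 2581, 107, 272, 437, 602, 767, 932, 1097, 1262, 1427, 1592, 1757, 1922, 2087, 2252, 2417

Selection 1: 2416
Selection 2: 2416 + 165 = 2581
Selection 3: 2581 + 165 = 2746 → 2746 − 2639 = 107
Selection 4: 107 + 165 = 272
Selection 5: 272 + 165 = 437
Selection 6: 437 + 165 = 602
Selection 7: 602 + 165 = 767
Selection 8: 767 + 165 = 932
Selection 9: 932 + 165 = 1097
Selection 10: 1097 + 165 = 1262
Selection 11: 1262 + 165 = 1427
Selection 12: 1427 + 165 = 1592
Selection 13: 1592 + 165 = 1757
Selection 14: 1757 + 165 = 1922
Selection 15: 1922 + 165 = 2087
Selection 16: 2087 + 165 = 2252
Selection 17: 2252 + 165 = 2417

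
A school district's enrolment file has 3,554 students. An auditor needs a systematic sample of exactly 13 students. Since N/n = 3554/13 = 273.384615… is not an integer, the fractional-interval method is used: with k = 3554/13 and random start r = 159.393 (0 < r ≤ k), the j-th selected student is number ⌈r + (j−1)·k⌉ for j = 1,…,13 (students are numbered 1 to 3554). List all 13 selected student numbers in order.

160, 433, 707, 980, 1253, 1527, 1800, 2074, 2347, 2620, 2894, 3167, 3441

j=1: r + 0k = 159.393 → ⌈·⌉ = 160
j=2: r + 1k = 432.777615… → ⌈·⌉ = 433
j=3: r + 2k = 706.162230… → ⌈·⌉ = 707
j=4: r + 3k = 979.546846… → ⌈·⌉ = 980
j=5: r + 4k = 1252.931461… → ⌈·⌉ = 1253
j=6: r + 5k = 1526.316076… → ⌈·⌉ = 1527
j=7: r + 6k = 1799.700692… → ⌈·⌉ = 1800
j=8: r + 7k = 2073.085307… → ⌈·⌉ = 2074
j=9: r + 8k = 2346.469923… → ⌈·⌉ = 2347
j=10: r + 9k = 2619.854538… → ⌈·⌉ = 2620
j=11: r + 10k = 2893.239153… → ⌈·⌉ = 2894
j=12: r + 11k = 3166.623769… → ⌈·⌉ = 3167
j=13: r + 12k = 3440.008384… → ⌈·⌉ = 3441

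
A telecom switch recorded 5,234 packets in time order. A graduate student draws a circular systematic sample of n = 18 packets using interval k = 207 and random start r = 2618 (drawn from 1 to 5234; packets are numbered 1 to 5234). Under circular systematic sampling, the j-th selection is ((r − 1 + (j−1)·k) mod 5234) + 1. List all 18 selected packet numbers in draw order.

Selection 1: 2618
Selection 2: 2618 + 207 = 2825
Selection 3: 2825 + 207 = 3032
Selection 4: 3032 + 207 = 3239
Selection 5: 3239 + 207 = 3446
Selection 6: 3446 + 207 = 3653
Selection 7: 3653 + 207 = 3860
Selection 8: 3860 + 207 = 4067
Selection 9: 4067 + 207 = 4274
Selection 10: 4274 + 207 = 4481
Selection 11: 4481 + 207 = 4688
Selection 12: 4688 + 207 = 4895
Selection 13: 4895 + 207 = 5102
Selection 14: 5102 + 207 = 5309 → 5309 − 5234 = 75
Selection 15: 75 + 207 = 282
Selection 16: 282 + 207 = 489
Selection 17: 489 + 207 = 696
Selection 18: 696 + 207 = 903

2618, 2825, 3032, 3239, 3446, 3653, 3860, 4067, 4274, 4481, 4688, 4895, 5102, 75, 282, 489, 696, 903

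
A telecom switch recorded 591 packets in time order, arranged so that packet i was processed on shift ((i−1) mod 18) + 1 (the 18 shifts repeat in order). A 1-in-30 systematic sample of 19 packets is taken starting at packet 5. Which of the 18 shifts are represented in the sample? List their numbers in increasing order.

Consecutive selections differ by k = 30, so their shift numbers differ by 30 mod 18 = 12.
gcd(30, 18) = 6, so the sample visits 18/6 = 3 distinct residues mod 18.
Start 5 is shift 5; the shifts hit are 5, 11, 17.

5, 11, 17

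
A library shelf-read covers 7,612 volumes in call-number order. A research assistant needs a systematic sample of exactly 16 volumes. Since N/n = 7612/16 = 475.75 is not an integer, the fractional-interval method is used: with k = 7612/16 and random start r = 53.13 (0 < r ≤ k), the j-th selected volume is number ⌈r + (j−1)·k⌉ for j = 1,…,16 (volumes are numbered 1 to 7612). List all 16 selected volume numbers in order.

54, 529, 1005, 1481, 1957, 2432, 2908, 3384, 3860, 4335, 4811, 5287, 5763, 6238, 6714, 7190

j=1: r + 0k = 53.13 → ⌈·⌉ = 54
j=2: r + 1k = 528.88 → ⌈·⌉ = 529
j=3: r + 2k = 1004.63 → ⌈·⌉ = 1005
j=4: r + 3k = 1480.38 → ⌈·⌉ = 1481
j=5: r + 4k = 1956.13 → ⌈·⌉ = 1957
j=6: r + 5k = 2431.88 → ⌈·⌉ = 2432
j=7: r + 6k = 2907.63 → ⌈·⌉ = 2908
j=8: r + 7k = 3383.38 → ⌈·⌉ = 3384
j=9: r + 8k = 3859.13 → ⌈·⌉ = 3860
j=10: r + 9k = 4334.88 → ⌈·⌉ = 4335
j=11: r + 10k = 4810.63 → ⌈·⌉ = 4811
j=12: r + 11k = 5286.38 → ⌈·⌉ = 5287
j=13: r + 12k = 5762.13 → ⌈·⌉ = 5763
j=14: r + 13k = 6237.88 → ⌈·⌉ = 6238
j=15: r + 14k = 6713.63 → ⌈·⌉ = 6714
j=16: r + 15k = 7189.38 → ⌈·⌉ = 7190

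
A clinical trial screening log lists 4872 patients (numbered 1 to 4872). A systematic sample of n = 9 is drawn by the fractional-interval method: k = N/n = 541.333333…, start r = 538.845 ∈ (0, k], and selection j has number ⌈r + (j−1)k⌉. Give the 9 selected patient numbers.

j=1: r + 0k = 538.845 → ⌈·⌉ = 539
j=2: r + 1k = 1080.178333… → ⌈·⌉ = 1081
j=3: r + 2k = 1621.511666… → ⌈·⌉ = 1622
j=4: r + 3k = 2162.845 → ⌈·⌉ = 2163
j=5: r + 4k = 2704.178333… → ⌈·⌉ = 2705
j=6: r + 5k = 3245.511666… → ⌈·⌉ = 3246
j=7: r + 6k = 3786.845 → ⌈·⌉ = 3787
j=8: r + 7k = 4328.178333… → ⌈·⌉ = 4329
j=9: r + 8k = 4869.511666… → ⌈·⌉ = 4870

539, 1081, 1622, 2163, 2705, 3246, 3787, 4329, 4870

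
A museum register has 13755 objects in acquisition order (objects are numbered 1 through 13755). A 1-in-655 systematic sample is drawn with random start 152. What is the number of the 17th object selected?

10632

k = 655
17th selection = r + (17−1)·k = 152 + 16×655 = 152 + 10480 = 10632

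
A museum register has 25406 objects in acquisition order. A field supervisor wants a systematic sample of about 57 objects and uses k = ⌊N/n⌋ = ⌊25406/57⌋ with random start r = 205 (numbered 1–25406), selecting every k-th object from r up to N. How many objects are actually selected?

k = ⌊25406/57⌋ = 445
Achieved size = ⌊(25406 − 205)/445⌋ + 1 = ⌊25201/445⌋ + 1 = 56 + 1 = 57
(last selection: 205 + 56×445 = 25125 ≤ 25406; next would be 25570 > 25406)

57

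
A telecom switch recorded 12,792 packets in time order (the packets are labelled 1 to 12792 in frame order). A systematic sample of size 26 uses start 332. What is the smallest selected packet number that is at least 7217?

k = 12792/26 = 492
Steps past start: ⌈(7217 − 332)/492⌉ = ⌈6885/492⌉ = 14
Selected packet: 332 + 14×492 = 7220

7220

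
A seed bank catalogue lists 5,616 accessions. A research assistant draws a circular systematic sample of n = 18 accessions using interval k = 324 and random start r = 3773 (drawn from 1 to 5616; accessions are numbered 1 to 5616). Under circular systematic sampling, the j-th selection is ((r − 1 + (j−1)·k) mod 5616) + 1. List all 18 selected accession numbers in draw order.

3773, 4097, 4421, 4745, 5069, 5393, 101, 425, 749, 1073, 1397, 1721, 2045, 2369, 2693, 3017, 3341, 3665

Selection 1: 3773
Selection 2: 3773 + 324 = 4097
Selection 3: 4097 + 324 = 4421
Selection 4: 4421 + 324 = 4745
Selection 5: 4745 + 324 = 5069
Selection 6: 5069 + 324 = 5393
Selection 7: 5393 + 324 = 5717 → 5717 − 5616 = 101
Selection 8: 101 + 324 = 425
Selection 9: 425 + 324 = 749
Selection 10: 749 + 324 = 1073
Selection 11: 1073 + 324 = 1397
Selection 12: 1397 + 324 = 1721
Selection 13: 1721 + 324 = 2045
Selection 14: 2045 + 324 = 2369
Selection 15: 2369 + 324 = 2693
Selection 16: 2693 + 324 = 3017
Selection 17: 3017 + 324 = 3341
Selection 18: 3341 + 324 = 3665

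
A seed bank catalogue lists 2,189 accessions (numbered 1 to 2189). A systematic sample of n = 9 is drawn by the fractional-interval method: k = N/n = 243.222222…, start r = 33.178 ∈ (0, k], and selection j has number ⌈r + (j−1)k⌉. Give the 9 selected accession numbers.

j=1: r + 0k = 33.178 → ⌈·⌉ = 34
j=2: r + 1k = 276.400222… → ⌈·⌉ = 277
j=3: r + 2k = 519.622444… → ⌈·⌉ = 520
j=4: r + 3k = 762.844666… → ⌈·⌉ = 763
j=5: r + 4k = 1006.066888… → ⌈·⌉ = 1007
j=6: r + 5k = 1249.289111… → ⌈·⌉ = 1250
j=7: r + 6k = 1492.511333… → ⌈·⌉ = 1493
j=8: r + 7k = 1735.733555… → ⌈·⌉ = 1736
j=9: r + 8k = 1978.955777… → ⌈·⌉ = 1979

34, 277, 520, 763, 1007, 1250, 1493, 1736, 1979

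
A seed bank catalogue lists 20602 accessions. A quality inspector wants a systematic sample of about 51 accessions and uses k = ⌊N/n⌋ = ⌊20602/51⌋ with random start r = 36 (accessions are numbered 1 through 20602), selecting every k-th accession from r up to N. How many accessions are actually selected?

k = ⌊20602/51⌋ = 403
Achieved size = ⌊(20602 − 36)/403⌋ + 1 = ⌊20566/403⌋ + 1 = 51 + 1 = 52
(last selection: 36 + 51×403 = 20589 ≤ 20602; next would be 20992 > 20602)

52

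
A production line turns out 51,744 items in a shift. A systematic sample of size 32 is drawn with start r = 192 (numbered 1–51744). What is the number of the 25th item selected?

k = 51744/32 = 1617
25th selection = r + (25−1)·k = 192 + 24×1617 = 192 + 38808 = 39000

39000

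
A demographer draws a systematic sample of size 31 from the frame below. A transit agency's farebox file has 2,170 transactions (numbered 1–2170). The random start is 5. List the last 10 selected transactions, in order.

k = N/n = 2170/31 = 70
22nd selection = 5 + 21×70 = 1475
23rd: 1475 + 70 = 1545
24th: 1545 + 70 = 1615
25th: 1615 + 70 = 1685
26th: 1685 + 70 = 1755
27th: 1755 + 70 = 1825
28th: 1825 + 70 = 1895
29th: 1895 + 70 = 1965
30th: 1965 + 70 = 2035
31st: 2035 + 70 = 2105

1475, 1545, 1615, 1685, 1755, 1825, 1895, 1965, 2035, 2105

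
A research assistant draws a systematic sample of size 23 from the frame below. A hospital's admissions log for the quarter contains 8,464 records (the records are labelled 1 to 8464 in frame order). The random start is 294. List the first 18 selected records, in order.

294, 662, 1030, 1398, 1766, 2134, 2502, 2870, 3238, 3606, 3974, 4342, 4710, 5078, 5446, 5814, 6182, 6550

k = N/n = 8464/23 = 368
record 1: 294
record 2: 294 + 368 = 662
record 3: 662 + 368 = 1030
record 4: 1030 + 368 = 1398
record 5: 1398 + 368 = 1766
record 6: 1766 + 368 = 2134
record 7: 2134 + 368 = 2502
record 8: 2502 + 368 = 2870
record 9: 2870 + 368 = 3238
record 10: 3238 + 368 = 3606
record 11: 3606 + 368 = 3974
record 12: 3974 + 368 = 4342
record 13: 4342 + 368 = 4710
record 14: 4710 + 368 = 5078
record 15: 5078 + 368 = 5446
record 16: 5446 + 368 = 5814
record 17: 5814 + 368 = 6182
record 18: 6182 + 368 = 6550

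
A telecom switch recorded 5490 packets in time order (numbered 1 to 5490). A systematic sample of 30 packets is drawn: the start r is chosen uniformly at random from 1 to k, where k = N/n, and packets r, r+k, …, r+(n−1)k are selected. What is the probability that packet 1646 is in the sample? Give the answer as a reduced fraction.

k = 5490/30 = 183.
Packet 1646 is selected iff r ≡ 1646 (mod 183); exactly one such r in {1,…,183}.
Inclusion probability = 1/183.

1/183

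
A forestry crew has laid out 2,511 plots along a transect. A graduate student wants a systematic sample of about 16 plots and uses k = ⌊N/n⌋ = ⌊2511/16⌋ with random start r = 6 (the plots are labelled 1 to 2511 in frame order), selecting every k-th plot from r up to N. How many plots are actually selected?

17

k = ⌊2511/16⌋ = 156
Achieved size = ⌊(2511 − 6)/156⌋ + 1 = ⌊2505/156⌋ + 1 = 16 + 1 = 17
(last selection: 6 + 16×156 = 2502 ≤ 2511; next would be 2658 > 2511)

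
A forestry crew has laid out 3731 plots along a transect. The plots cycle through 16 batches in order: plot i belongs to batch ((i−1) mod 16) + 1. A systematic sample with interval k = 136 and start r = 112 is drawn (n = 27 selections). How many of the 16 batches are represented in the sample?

2

Consecutive selections differ by k = 136, so their batch numbers differ by 136 mod 16 = 8.
gcd(136, 16) = 8, so the sample visits 16/8 = 2 distinct residues mod 16.
Start 112 is batch 16; the batches hit are 8, 16.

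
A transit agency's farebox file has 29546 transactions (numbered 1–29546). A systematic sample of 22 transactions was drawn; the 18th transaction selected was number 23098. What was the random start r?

k = 29546/22 = 1343
r = 23098 − (18−1)×1343 = 23098 − 22831 = 267

267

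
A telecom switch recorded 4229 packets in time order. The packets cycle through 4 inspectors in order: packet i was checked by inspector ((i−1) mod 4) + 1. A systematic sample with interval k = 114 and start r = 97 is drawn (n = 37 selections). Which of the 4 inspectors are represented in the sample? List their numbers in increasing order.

Consecutive selections differ by k = 114, so their inspector numbers differ by 114 mod 4 = 2.
gcd(114, 4) = 2, so the sample visits 4/2 = 2 distinct residues mod 4.
Start 97 is inspector 1; the inspectors hit are 1, 3.

1, 3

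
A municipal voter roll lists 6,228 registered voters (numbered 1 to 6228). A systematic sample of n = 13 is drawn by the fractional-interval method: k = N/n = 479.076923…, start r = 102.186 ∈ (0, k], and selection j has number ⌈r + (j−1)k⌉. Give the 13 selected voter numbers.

j=1: r + 0k = 102.186 → ⌈·⌉ = 103
j=2: r + 1k = 581.262923… → ⌈·⌉ = 582
j=3: r + 2k = 1060.339846… → ⌈·⌉ = 1061
j=4: r + 3k = 1539.416769… → ⌈·⌉ = 1540
j=5: r + 4k = 2018.493692… → ⌈·⌉ = 2019
j=6: r + 5k = 2497.570615… → ⌈·⌉ = 2498
j=7: r + 6k = 2976.647538… → ⌈·⌉ = 2977
j=8: r + 7k = 3455.724461… → ⌈·⌉ = 3456
j=9: r + 8k = 3934.801384… → ⌈·⌉ = 3935
j=10: r + 9k = 4413.878307… → ⌈·⌉ = 4414
j=11: r + 10k = 4892.955230… → ⌈·⌉ = 4893
j=12: r + 11k = 5372.032153… → ⌈·⌉ = 5373
j=13: r + 12k = 5851.109076… → ⌈·⌉ = 5852

103, 582, 1061, 1540, 2019, 2498, 2977, 3456, 3935, 4414, 4893, 5373, 5852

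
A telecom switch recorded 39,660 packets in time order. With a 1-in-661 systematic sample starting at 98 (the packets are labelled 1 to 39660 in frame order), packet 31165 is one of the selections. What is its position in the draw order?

48

k = 661
position = (31165 − 98)/661 + 1 = 31067/661 + 1 = 47 + 1 = 48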